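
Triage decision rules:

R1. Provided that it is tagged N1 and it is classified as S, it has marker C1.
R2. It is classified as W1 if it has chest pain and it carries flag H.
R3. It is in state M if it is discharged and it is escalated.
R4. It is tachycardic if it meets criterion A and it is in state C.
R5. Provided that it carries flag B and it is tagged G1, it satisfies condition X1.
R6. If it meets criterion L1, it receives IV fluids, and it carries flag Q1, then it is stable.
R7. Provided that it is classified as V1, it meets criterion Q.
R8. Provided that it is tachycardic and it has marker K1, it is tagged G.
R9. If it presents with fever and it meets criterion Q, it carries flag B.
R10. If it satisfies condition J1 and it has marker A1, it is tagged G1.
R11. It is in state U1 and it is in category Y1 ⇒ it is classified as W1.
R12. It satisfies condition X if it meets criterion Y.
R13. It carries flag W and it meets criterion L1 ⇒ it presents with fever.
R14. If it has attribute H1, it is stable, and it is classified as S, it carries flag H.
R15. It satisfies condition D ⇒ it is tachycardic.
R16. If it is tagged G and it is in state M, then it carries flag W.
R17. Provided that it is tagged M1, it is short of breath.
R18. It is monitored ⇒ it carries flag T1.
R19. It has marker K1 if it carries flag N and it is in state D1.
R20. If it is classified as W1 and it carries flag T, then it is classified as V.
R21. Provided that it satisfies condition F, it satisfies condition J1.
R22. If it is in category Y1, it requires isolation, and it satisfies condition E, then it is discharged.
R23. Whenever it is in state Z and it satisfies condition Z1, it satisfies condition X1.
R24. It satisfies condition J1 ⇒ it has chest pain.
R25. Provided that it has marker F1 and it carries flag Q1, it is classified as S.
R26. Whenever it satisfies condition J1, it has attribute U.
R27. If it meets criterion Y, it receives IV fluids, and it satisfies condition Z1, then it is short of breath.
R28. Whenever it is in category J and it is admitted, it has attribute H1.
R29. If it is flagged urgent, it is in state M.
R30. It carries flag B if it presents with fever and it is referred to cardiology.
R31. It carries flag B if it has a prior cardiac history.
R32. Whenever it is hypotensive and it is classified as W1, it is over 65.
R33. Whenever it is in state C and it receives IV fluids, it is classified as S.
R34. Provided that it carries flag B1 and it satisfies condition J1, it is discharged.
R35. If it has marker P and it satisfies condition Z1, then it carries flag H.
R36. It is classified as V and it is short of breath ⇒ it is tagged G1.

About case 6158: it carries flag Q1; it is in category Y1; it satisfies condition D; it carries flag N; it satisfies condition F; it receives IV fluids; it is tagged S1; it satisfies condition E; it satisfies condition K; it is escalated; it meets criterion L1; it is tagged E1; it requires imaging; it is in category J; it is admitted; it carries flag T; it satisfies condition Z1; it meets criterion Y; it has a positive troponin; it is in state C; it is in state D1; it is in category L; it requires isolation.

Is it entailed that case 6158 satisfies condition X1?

Forward chaining from the given facts derives: is stable, satisfies condition X, is tachycardic, has marker K1, satisfies condition J1, is discharged, has chest pain, has attribute U, is short of breath, has attribute H1, is classified as S, is in state M, is tagged G, carries flag H, carries flag W, is classified as W1, presents with fever, is classified as V, is tagged G1.
Rules concluding "it satisfies condition X1": R5 needs "it carries flag B"; R23 needs "it is in state Z" — none of these are established.

No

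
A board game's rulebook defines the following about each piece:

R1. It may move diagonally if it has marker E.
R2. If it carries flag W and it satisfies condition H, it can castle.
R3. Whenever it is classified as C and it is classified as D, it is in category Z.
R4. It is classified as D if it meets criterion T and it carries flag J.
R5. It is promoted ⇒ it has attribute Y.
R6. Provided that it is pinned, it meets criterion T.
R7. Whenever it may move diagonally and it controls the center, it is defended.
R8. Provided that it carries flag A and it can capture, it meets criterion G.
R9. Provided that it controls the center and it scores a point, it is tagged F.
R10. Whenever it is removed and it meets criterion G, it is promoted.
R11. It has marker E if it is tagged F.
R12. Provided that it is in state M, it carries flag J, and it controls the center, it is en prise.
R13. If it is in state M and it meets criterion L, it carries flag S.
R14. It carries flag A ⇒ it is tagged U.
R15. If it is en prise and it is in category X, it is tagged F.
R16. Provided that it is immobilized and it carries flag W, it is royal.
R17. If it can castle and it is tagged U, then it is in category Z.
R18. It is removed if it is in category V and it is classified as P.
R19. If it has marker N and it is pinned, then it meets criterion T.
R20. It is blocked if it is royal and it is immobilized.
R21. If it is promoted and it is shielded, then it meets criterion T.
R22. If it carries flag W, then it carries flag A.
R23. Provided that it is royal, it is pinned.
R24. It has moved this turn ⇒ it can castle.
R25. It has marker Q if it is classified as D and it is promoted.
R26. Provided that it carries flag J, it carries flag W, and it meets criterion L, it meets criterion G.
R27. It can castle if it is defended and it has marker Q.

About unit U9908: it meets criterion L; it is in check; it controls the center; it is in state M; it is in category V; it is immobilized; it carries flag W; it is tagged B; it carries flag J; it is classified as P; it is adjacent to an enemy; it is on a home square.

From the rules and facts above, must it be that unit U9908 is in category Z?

No

Forward chaining from the given facts derives: is en prise, carries flag S, is royal, is removed, is blocked, carries flag A, is pinned, meets criterion G, meets criterion T, is promoted, is tagged U, is classified as D, has attribute Y, has marker Q.
Rules concluding "it is in category Z": R3 needs "it is classified as C"; R17 needs "it can castle" — none of these are established.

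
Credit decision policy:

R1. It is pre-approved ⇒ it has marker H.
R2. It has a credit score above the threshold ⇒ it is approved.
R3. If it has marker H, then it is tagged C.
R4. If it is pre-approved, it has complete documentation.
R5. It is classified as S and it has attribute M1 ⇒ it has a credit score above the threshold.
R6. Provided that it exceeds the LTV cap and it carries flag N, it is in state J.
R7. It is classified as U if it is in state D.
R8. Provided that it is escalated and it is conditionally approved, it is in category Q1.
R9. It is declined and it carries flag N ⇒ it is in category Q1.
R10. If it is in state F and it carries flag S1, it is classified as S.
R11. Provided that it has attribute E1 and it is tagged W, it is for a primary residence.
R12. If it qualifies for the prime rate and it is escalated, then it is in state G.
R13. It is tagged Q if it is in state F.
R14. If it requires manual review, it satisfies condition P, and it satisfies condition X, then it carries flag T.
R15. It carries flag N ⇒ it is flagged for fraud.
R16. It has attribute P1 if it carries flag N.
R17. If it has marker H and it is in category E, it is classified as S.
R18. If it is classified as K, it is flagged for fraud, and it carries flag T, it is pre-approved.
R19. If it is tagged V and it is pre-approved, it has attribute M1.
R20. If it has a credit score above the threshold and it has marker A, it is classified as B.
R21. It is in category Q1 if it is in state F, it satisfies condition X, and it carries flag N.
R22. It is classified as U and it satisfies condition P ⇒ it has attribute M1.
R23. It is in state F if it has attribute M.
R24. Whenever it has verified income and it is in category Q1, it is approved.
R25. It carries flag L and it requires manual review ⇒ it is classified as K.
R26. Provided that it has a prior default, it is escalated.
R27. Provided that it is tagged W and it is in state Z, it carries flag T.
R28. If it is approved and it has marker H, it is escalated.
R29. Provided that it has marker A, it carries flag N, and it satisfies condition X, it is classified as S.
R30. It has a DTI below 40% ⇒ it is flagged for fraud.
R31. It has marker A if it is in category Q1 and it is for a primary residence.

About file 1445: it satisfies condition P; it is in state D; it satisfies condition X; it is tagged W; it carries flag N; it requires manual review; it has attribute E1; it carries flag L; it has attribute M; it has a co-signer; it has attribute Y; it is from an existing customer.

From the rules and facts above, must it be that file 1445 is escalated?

By R7 (it is in state D): it is classified as U.
By R11 (it has attribute E1, it is tagged W): it is for a primary residence.
By R14 (it requires manual review, it satisfies condition P, it satisfies condition X): it carries flag T.
By R15 (it carries flag N): it is flagged for fraud.
By R22 (it is classified as U, it satisfies condition P): it has attribute M1.
By R23 (it has attribute M): it is in state F.
By R25 (it carries flag L, it requires manual review): it is classified as K.
By R18 (it is classified as K, it is flagged for fraud, it carries flag T): it is pre-approved.
By R21 (it is in state F, it satisfies condition X, it carries flag N): it is in category Q1.
By R31 (it is in category Q1, it is for a primary residence): it has marker A.
By R1 (it is pre-approved): it has marker H.
By R29 (it has marker A, it carries flag N, it satisfies condition X): it is classified as S.
By R5 (it is classified as S, it has attribute M1): it has a credit score above the threshold.
By R2 (it has a credit score above the threshold): it is approved.
By R28 (it is approved, it has marker H): it is escalated.

Yes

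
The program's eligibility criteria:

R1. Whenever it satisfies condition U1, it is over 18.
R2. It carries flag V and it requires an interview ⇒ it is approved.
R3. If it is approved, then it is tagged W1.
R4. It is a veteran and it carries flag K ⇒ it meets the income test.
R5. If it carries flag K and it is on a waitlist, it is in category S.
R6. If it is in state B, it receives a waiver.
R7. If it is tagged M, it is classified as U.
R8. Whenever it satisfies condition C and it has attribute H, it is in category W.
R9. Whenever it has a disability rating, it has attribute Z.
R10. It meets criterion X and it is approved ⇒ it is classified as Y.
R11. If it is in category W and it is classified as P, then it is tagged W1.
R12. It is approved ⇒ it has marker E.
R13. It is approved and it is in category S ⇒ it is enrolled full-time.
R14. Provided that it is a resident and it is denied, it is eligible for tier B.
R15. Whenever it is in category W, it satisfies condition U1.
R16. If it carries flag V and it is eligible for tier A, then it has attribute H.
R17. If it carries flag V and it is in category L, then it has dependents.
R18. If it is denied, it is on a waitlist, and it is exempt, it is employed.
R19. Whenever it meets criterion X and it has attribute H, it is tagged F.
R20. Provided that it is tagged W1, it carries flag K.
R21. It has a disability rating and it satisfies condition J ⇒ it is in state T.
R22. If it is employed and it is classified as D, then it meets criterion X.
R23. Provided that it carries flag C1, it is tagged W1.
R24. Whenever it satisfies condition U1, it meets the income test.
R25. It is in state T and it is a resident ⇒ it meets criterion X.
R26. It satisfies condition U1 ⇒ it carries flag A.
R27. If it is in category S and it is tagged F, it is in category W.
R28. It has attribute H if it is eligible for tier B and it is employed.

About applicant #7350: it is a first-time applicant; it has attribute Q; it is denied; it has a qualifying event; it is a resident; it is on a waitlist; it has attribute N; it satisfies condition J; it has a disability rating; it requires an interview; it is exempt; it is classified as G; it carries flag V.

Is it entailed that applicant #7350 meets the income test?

By R2 (it carries flag V, it requires an interview): it is approved.
By R3 (it is approved): it is tagged W1.
By R14 (it is a resident, it is denied): it is eligible for tier B.
By R18 (it is denied, it is on a waitlist, it is exempt): it is employed.
By R20 (it is tagged W1): it carries flag K.
By R21 (it has a disability rating, it satisfies condition J): it is in state T.
By R25 (it is in state T, it is a resident): it meets criterion X.
By R28 (it is eligible for tier B, it is employed): it has attribute H.
By R5 (it carries flag K, it is on a waitlist): it is in category S.
By R19 (it meets criterion X, it has attribute H): it is tagged F.
By R27 (it is in category S, it is tagged F): it is in category W.
By R15 (it is in category W): it satisfies condition U1.
By R24 (it satisfies condition U1): it meets the income test.

Yes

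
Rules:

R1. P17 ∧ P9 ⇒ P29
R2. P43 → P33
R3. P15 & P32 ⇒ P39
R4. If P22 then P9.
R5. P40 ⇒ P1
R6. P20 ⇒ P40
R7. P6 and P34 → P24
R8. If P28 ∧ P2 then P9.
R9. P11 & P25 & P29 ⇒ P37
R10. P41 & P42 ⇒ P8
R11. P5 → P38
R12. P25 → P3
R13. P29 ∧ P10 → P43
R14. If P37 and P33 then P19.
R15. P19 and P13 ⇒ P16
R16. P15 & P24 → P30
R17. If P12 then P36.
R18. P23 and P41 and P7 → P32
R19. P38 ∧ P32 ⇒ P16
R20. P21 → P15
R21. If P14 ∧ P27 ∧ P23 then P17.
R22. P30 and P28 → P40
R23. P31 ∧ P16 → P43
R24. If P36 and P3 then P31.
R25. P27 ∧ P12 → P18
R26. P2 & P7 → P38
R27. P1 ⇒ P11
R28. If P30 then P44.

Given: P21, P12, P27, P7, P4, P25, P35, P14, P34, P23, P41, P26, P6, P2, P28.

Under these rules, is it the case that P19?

Yes

P24  (by R7: P6, P34)
P9  (by R8: P28, P2)
P3  (by R12: P25)
P36  (by R17: P12)
P32  (by R18: P23, P41, P7)
P15  (by R20: P21)
P17  (by R21: P14, P27, P23)
P31  (by R24: P36, P3)
P38  (by R26: P2, P7)
P29  (by R1: P17, P9)
P30  (by R16: P15, P24)
P16  (by R19: P38, P32)
P40  (by R22: P30, P28)
P43  (by R23: P31, P16)
P33  (by R2: P43)
P1  (by R5: P40)
P11  (by R27: P1)
P37  (by R9: P11, P25, P29)
P19  (by R14: P37, P33)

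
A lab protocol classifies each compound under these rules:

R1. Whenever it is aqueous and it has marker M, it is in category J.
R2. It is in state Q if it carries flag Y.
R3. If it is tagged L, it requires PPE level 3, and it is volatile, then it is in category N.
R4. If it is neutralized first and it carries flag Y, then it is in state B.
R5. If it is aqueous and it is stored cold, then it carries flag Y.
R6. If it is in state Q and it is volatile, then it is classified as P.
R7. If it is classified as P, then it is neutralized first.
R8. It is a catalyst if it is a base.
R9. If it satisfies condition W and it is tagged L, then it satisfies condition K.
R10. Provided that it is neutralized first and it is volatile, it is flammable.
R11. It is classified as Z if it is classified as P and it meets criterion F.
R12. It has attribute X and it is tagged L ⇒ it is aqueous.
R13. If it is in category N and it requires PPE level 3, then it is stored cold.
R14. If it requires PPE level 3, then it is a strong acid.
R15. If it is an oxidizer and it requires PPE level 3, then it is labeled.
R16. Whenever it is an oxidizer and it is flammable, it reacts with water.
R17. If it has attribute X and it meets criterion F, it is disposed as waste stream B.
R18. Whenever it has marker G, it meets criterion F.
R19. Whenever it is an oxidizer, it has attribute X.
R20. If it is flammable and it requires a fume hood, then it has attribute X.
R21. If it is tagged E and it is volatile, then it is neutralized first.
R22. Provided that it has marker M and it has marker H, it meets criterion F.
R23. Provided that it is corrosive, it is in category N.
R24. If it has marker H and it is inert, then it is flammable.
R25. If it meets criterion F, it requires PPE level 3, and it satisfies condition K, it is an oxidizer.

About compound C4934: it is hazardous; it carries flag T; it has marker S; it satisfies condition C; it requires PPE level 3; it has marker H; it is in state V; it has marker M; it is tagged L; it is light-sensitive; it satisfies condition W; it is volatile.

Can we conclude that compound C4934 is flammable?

Yes

By R3 (it is tagged L, it requires PPE level 3, it is volatile): it is in category N.
By R9 (it satisfies condition W, it is tagged L): it satisfies condition K.
By R13 (it is in category N, it requires PPE level 3): it is stored cold.
By R22 (it has marker M, it has marker H): it meets criterion F.
By R25 (it meets criterion F, it requires PPE level 3, it satisfies condition K): it is an oxidizer.
By R19 (it is an oxidizer): it has attribute X.
By R12 (it has attribute X, it is tagged L): it is aqueous.
By R5 (it is aqueous, it is stored cold): it carries flag Y.
By R2 (it carries flag Y): it is in state Q.
By R6 (it is in state Q, it is volatile): it is classified as P.
By R7 (it is classified as P): it is neutralized first.
By R10 (it is neutralized first, it is volatile): it is flammable.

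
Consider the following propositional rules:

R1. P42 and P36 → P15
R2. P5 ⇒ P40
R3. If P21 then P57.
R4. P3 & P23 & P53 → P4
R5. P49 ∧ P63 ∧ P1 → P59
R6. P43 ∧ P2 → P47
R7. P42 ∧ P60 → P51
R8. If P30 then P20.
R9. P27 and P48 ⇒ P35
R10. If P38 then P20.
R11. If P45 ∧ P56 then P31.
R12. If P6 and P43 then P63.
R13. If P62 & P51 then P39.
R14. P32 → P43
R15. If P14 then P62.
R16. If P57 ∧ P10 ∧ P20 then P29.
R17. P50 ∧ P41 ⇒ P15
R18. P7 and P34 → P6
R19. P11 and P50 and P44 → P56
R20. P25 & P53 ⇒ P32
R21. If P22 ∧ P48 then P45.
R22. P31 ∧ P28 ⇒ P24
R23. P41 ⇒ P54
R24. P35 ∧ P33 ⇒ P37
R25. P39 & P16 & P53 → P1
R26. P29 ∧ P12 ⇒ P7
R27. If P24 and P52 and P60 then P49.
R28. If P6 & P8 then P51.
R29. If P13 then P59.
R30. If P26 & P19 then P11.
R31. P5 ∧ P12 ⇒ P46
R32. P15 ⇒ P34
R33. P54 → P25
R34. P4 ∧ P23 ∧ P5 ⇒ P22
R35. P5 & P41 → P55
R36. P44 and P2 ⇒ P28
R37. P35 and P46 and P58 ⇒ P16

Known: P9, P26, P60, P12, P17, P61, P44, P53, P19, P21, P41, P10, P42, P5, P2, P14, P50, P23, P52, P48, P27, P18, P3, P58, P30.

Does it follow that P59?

Yes

P57  (by R3: P21)
P4  (by R4: P3, P23, P53)
P51  (by R7: P42, P60)
P20  (by R8: P30)
P35  (by R9: P27, P48)
P62  (by R15: P14)
P29  (by R16: P57, P10, P20)
P15  (by R17: P50, P41)
P54  (by R23: P41)
P7  (by R26: P29, P12)
P11  (by R30: P26, P19)
P46  (by R31: P5, P12)
P34  (by R32: P15)
P25  (by R33: P54)
P22  (by R34: P4, P23, P5)
P28  (by R36: P44, P2)
P16  (by R37: P35, P46, P58)
P39  (by R13: P62, P51)
P6  (by R18: P7, P34)
P56  (by R19: P11, P50, P44)
P32  (by R20: P25, P53)
P45  (by R21: P22, P48)
P1  (by R25: P39, P16, P53)
P31  (by R11: P45, P56)
P43  (by R14: P32)
P24  (by R22: P31, P28)
P49  (by R27: P24, P52, P60)
P63  (by R12: P6, P43)
P59  (by R5: P49, P63, P1)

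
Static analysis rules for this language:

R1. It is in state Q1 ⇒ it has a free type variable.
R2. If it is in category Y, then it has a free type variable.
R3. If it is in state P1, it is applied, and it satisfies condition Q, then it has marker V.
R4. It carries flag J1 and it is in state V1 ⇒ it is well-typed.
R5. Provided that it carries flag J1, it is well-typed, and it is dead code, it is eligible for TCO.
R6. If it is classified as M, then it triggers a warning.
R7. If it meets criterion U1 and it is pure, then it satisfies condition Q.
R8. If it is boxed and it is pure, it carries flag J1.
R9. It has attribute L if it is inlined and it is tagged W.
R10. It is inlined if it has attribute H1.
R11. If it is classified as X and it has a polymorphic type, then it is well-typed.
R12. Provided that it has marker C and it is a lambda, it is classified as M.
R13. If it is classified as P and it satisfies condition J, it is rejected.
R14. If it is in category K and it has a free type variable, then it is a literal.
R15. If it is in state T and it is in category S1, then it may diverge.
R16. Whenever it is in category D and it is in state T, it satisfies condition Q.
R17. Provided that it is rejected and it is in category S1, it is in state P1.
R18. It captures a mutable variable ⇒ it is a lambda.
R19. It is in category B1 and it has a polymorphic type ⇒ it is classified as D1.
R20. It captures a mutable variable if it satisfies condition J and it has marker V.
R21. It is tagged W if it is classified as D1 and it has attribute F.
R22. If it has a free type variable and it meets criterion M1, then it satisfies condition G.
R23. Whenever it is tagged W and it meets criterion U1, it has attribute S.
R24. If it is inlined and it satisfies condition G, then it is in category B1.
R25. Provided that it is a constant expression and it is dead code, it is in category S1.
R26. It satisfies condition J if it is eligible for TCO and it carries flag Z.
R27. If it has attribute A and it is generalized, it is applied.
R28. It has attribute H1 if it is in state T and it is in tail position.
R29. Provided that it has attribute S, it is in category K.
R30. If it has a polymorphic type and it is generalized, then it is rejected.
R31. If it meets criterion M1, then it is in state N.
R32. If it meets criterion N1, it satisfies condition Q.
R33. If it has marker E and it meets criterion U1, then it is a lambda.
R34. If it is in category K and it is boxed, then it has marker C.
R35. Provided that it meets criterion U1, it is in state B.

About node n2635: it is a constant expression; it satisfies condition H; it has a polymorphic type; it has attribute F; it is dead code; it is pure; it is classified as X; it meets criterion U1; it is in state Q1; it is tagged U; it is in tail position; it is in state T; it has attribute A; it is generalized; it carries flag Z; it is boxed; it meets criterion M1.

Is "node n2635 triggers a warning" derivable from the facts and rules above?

Yes

By R1 (it is in state Q1): it has a free type variable.
By R7 (it meets criterion U1, it is pure): it satisfies condition Q.
By R8 (it is boxed, it is pure): it carries flag J1.
By R11 (it is classified as X, it has a polymorphic type): it is well-typed.
By R22 (it has a free type variable, it meets criterion M1): it satisfies condition G.
By R25 (it is a constant expression, it is dead code): it is in category S1.
By R27 (it has attribute A, it is generalized): it is applied.
By R28 (it is in state T, it is in tail position): it has attribute H1.
By R30 (it has a polymorphic type, it is generalized): it is rejected.
By R5 (it carries flag J1, it is well-typed, it is dead code): it is eligible for TCO.
By R10 (it has attribute H1): it is inlined.
By R17 (it is rejected, it is in category S1): it is in state P1.
By R24 (it is inlined, it satisfies condition G): it is in category B1.
By R26 (it is eligible for TCO, it carries flag Z): it satisfies condition J.
By R3 (it is in state P1, it is applied, it satisfies condition Q): it has marker V.
By R19 (it is in category B1, it has a polymorphic type): it is classified as D1.
By R20 (it satisfies condition J, it has marker V): it captures a mutable variable.
By R21 (it is classified as D1, it has attribute F): it is tagged W.
By R23 (it is tagged W, it meets criterion U1): it has attribute S.
By R29 (it has attribute S): it is in category K.
By R34 (it is in category K, it is boxed): it has marker C.
By R18 (it captures a mutable variable): it is a lambda.
By R12 (it has marker C, it is a lambda): it is classified as M.
By R6 (it is classified as M): it triggers a warning.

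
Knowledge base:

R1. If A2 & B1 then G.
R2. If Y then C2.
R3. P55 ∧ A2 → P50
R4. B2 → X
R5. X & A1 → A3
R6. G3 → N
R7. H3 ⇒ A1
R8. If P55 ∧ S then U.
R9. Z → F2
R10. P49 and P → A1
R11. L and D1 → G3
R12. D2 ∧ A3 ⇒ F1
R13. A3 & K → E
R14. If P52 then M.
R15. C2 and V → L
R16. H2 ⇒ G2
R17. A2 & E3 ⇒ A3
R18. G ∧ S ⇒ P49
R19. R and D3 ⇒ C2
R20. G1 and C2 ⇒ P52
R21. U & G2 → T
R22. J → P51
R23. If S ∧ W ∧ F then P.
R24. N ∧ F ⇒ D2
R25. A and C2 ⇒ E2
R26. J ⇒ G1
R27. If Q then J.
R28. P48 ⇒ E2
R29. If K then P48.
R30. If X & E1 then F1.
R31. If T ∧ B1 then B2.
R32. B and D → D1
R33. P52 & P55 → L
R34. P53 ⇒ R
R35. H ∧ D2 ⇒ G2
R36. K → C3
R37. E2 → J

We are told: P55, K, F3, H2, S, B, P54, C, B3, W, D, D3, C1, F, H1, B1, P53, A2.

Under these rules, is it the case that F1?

Yes

G  (by R1: A2, B1)
U  (by R8: P55, S)
G2  (by R16: H2)
P49  (by R18: G, S)
T  (by R21: U, G2)
P  (by R23: S, W, F)
P48  (by R29: K)
B2  (by R31: T, B1)
D1  (by R32: B, D)
R  (by R34: P53)
X  (by R4: B2)
A1  (by R10: P49, P)
C2  (by R19: R, D3)
E2  (by R28: P48)
J  (by R37: E2)
A3  (by R5: X, A1)
G1  (by R26: J)
P52  (by R20: G1, C2)
L  (by R33: P52, P55)
G3  (by R11: L, D1)
N  (by R6: G3)
D2  (by R24: N, F)
F1  (by R12: D2, A3)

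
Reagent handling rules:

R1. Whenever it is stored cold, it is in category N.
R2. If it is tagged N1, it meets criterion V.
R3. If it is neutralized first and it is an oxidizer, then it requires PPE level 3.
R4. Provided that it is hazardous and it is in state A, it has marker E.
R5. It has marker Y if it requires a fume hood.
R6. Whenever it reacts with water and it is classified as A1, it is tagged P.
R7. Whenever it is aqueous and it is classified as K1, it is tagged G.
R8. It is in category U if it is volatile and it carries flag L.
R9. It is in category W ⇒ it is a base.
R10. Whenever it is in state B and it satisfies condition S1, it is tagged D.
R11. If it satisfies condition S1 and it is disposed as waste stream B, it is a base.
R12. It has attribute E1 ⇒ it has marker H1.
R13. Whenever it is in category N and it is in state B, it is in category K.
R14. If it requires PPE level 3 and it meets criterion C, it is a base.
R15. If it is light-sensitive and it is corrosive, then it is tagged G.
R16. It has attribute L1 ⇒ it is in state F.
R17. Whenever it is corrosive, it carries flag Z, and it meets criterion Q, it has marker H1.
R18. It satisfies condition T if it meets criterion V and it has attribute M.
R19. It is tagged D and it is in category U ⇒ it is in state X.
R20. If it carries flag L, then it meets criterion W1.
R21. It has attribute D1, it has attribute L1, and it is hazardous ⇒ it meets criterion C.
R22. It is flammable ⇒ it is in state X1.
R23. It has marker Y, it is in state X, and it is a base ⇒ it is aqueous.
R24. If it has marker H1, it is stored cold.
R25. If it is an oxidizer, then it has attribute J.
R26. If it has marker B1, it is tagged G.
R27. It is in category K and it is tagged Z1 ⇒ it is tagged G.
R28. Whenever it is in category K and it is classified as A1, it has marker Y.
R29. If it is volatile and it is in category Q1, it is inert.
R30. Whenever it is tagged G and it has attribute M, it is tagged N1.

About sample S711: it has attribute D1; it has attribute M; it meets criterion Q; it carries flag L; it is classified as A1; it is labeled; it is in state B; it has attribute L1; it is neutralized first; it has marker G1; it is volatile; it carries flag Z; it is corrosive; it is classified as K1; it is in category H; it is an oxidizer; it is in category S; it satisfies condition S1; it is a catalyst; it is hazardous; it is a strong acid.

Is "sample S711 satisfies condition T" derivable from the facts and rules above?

By R3 (it is neutralized first, it is an oxidizer): it requires PPE level 3.
By R8 (it is volatile, it carries flag L): it is in category U.
By R10 (it is in state B, it satisfies condition S1): it is tagged D.
By R17 (it is corrosive, it carries flag Z, it meets criterion Q): it has marker H1.
By R19 (it is tagged D, it is in category U): it is in state X.
By R21 (it has attribute D1, it has attribute L1, it is hazardous): it meets criterion C.
By R24 (it has marker H1): it is stored cold.
By R1 (it is stored cold): it is in category N.
By R13 (it is in category N, it is in state B): it is in category K.
By R14 (it requires PPE level 3, it meets criterion C): it is a base.
By R28 (it is in category K, it is classified as A1): it has marker Y.
By R23 (it has marker Y, it is in state X, it is a base): it is aqueous.
By R7 (it is aqueous, it is classified as K1): it is tagged G.
By R30 (it is tagged G, it has attribute M): it is tagged N1.
By R2 (it is tagged N1): it meets criterion V.
By R18 (it meets criterion V, it has attribute M): it satisfies condition T.

Yes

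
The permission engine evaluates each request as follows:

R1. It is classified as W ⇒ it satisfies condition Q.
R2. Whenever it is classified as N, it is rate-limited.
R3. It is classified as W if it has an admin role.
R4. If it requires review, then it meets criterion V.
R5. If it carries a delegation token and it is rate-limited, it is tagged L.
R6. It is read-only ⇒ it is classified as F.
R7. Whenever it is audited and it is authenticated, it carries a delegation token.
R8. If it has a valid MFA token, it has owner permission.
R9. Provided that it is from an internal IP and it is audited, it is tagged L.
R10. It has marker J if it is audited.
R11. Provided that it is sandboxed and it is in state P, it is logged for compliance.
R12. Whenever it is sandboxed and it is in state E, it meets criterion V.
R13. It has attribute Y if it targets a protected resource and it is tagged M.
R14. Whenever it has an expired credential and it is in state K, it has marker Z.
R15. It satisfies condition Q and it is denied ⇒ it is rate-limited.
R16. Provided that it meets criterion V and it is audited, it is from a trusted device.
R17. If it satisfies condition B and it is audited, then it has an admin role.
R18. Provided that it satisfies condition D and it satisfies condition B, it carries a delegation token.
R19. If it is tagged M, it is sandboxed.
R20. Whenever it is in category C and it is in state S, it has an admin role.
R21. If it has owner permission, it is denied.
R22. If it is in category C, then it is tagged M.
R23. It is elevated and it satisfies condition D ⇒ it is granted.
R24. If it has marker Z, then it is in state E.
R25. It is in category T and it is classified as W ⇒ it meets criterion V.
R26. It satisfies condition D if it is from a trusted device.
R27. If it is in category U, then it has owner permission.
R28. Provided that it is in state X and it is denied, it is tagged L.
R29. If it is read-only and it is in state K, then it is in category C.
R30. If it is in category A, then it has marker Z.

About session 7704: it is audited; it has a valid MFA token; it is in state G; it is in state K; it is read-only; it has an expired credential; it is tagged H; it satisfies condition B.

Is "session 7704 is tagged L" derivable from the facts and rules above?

By R8 (it has a valid MFA token): it has owner permission.
By R14 (it has an expired credential, it is in state K): it has marker Z.
By R17 (it satisfies condition B, it is audited): it has an admin role.
By R21 (it has owner permission): it is denied.
By R24 (it has marker Z): it is in state E.
By R29 (it is read-only, it is in state K): it is in category C.
By R3 (it has an admin role): it is classified as W.
By R22 (it is in category C): it is tagged M.
By R1 (it is classified as W): it satisfies condition Q.
By R15 (it satisfies condition Q, it is denied): it is rate-limited.
By R19 (it is tagged M): it is sandboxed.
By R12 (it is sandboxed, it is in state E): it meets criterion V.
By R16 (it meets criterion V, it is audited): it is from a trusted device.
By R26 (it is from a trusted device): it satisfies condition D.
By R18 (it satisfies condition D, it satisfies condition B): it carries a delegation token.
By R5 (it carries a delegation token, it is rate-limited): it is tagged L.

Yes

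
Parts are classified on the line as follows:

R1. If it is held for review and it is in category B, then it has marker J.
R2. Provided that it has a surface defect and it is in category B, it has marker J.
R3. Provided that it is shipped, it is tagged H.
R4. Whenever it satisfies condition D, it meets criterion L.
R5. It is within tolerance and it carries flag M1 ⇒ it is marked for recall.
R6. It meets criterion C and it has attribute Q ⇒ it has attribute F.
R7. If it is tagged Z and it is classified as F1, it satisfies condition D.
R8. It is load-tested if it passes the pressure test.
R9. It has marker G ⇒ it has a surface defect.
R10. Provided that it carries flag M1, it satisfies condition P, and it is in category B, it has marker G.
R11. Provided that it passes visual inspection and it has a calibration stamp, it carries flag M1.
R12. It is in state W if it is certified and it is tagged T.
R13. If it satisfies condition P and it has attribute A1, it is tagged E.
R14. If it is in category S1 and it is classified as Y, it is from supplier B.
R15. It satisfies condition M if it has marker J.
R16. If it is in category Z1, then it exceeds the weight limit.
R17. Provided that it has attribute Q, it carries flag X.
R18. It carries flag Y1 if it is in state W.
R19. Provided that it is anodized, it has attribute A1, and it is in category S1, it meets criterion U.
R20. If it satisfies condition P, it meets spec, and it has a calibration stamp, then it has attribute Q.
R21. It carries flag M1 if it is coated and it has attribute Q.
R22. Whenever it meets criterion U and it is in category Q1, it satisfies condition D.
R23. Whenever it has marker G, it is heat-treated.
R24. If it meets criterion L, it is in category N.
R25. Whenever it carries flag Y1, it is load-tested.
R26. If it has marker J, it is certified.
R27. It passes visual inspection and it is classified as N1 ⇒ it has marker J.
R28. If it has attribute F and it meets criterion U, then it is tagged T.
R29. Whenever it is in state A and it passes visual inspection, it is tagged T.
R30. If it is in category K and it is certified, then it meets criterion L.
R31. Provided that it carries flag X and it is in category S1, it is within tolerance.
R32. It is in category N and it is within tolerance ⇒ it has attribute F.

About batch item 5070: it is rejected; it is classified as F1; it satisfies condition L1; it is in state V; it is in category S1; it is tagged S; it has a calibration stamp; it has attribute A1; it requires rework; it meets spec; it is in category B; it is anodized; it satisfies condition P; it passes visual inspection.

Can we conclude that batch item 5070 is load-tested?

Forward chaining from the given facts derives: carries flag M1, is tagged E, meets criterion U, has attribute Q, has marker G, carries flag X, is heat-treated, is within tolerance, is marked for recall, has a surface defect, has marker J, satisfies condition M, is certified.
Rules concluding "it is load-tested": R8 needs "it passes the pressure test"; R25 needs "it carries flag Y1" — none of these are established.

No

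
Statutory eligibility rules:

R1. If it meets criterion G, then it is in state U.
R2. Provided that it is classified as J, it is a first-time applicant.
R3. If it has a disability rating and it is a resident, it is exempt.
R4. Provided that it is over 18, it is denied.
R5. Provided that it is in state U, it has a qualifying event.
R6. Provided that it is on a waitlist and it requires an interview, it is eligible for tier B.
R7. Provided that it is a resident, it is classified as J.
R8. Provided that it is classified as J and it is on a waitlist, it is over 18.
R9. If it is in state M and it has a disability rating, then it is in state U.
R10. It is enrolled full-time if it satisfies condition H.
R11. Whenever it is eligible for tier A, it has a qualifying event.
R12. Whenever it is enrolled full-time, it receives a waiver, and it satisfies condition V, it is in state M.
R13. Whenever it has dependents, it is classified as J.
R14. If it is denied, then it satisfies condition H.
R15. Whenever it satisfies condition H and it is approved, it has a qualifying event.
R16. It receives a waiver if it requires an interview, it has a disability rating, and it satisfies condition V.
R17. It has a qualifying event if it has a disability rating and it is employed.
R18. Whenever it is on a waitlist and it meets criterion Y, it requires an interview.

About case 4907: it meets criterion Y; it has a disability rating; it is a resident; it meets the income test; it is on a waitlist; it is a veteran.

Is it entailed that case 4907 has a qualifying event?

No

Forward chaining from the given facts derives: is exempt, is classified as J, is over 18, requires an interview, is a first-time applicant, is denied, is eligible for tier B, satisfies condition H, is enrolled full-time.
Rules concluding "it has a qualifying event": R5 needs "it is in state U"; R11 needs "it is eligible for tier A"; R15 needs "it is approved"; R17 needs "it is employed" — none of these are established.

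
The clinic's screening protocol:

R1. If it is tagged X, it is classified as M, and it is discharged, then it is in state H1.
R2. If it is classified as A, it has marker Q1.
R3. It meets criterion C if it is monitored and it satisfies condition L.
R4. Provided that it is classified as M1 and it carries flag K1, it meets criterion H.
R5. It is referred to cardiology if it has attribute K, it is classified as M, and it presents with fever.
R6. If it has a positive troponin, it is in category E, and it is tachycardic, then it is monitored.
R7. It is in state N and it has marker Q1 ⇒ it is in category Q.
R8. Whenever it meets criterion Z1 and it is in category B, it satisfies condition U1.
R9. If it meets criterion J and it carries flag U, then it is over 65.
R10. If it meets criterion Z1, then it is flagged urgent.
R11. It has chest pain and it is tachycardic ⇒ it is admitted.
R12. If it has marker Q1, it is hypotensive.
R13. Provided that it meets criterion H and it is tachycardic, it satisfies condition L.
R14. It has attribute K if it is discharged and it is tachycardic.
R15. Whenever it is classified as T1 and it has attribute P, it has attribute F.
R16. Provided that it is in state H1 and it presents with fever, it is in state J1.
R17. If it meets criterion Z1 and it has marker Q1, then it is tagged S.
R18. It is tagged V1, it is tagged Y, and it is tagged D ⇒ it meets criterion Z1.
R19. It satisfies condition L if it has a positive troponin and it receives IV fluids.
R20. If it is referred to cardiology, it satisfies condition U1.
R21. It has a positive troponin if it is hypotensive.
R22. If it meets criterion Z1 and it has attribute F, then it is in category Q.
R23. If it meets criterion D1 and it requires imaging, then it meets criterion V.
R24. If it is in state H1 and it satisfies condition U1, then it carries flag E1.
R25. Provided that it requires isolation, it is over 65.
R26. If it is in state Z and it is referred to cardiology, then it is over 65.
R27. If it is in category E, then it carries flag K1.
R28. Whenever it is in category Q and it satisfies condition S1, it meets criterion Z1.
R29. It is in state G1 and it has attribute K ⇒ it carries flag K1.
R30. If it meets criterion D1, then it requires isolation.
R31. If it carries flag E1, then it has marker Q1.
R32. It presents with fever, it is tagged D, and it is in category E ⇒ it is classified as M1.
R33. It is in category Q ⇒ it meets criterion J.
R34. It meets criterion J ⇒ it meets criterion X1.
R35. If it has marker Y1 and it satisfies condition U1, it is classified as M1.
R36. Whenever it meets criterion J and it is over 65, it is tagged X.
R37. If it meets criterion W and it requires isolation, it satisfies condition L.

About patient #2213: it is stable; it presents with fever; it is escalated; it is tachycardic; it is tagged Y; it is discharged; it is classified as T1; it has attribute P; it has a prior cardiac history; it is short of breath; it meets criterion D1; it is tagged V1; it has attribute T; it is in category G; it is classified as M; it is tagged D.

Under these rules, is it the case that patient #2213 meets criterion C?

No

Forward chaining from the given facts derives: has attribute K, has attribute F, meets criterion Z1, is in category Q, requires isolation, meets criterion J, meets criterion X1, is referred to cardiology, is flagged urgent, satisfies condition U1, is over 65, is tagged X, is in state H1, is in state J1, carries flag E1, has marker Q1, is hypotensive, is tagged S, has a positive troponin.
The only rule concluding "it meets criterion C" is R3, which needs "it is monitored"; that is never established.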